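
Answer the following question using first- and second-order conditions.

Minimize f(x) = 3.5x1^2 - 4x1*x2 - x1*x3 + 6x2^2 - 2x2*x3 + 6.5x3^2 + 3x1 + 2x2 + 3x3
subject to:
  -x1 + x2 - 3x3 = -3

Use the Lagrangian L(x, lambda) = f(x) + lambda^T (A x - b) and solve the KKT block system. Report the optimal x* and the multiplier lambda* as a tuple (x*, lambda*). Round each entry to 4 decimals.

Form the Lagrangian:
  L(x, lambda) = (1/2) x^T Q x + c^T x + lambda^T (A x - b)
Stationarity (grad_x L = 0): Q x + c + A^T lambda = 0.
Primal feasibility: A x = b.

This gives the KKT block system:
  [ Q   A^T ] [ x     ]   [-c ]
  [ A    0  ] [ lambda ] = [ b ]

Solving the linear system:
  x*      = (0.1557, -0.3747, 0.8232)
  lambda* = (4.7652)
  f(x*)   = 8.2414

x* = (0.1557, -0.3747, 0.8232), lambda* = (4.7652)


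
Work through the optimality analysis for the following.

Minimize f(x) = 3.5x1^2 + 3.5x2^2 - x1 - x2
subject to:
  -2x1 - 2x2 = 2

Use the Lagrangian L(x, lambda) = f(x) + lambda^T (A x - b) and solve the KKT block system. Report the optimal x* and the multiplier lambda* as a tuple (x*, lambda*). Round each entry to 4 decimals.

Form the Lagrangian:
  L(x, lambda) = (1/2) x^T Q x + c^T x + lambda^T (A x - b)
Stationarity (grad_x L = 0): Q x + c + A^T lambda = 0.
Primal feasibility: A x = b.

This gives the KKT block system:
  [ Q   A^T ] [ x     ]   [-c ]
  [ A    0  ] [ lambda ] = [ b ]

Solving the linear system:
  x*      = (-0.5, -0.5)
  lambda* = (-2.25)
  f(x*)   = 2.75

x* = (-0.5, -0.5), lambda* = (-2.25)


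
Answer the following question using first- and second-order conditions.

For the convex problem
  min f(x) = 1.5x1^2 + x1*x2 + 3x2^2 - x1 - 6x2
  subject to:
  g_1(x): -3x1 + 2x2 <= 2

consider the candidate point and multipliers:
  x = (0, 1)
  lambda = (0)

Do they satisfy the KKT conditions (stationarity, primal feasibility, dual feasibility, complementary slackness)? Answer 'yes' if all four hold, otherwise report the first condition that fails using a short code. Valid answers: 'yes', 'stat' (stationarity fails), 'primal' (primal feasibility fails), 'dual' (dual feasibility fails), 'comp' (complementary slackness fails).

Gradient of f: grad f(x) = Q x + c = (0, 0)
Constraint values g_i(x) = a_i^T x - b_i:
  g_1((0, 1)) = 0
Stationarity residual: grad f(x) + sum_i lambda_i a_i = (0, 0)
  -> stationarity OK
Primal feasibility (all g_i <= 0): OK
Dual feasibility (all lambda_i >= 0): OK
Complementary slackness (lambda_i * g_i(x) = 0 for all i): OK

Verdict: yes, KKT holds.

yes


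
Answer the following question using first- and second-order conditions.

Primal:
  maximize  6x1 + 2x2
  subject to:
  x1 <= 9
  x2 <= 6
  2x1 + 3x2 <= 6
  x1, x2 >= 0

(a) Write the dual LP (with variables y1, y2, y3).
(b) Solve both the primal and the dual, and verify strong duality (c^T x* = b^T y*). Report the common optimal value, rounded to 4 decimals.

The standard primal-dual pair for 'max c^T x s.t. A x <= b, x >= 0' is:
  Dual:  min b^T y  s.t.  A^T y >= c,  y >= 0.

So the dual LP is:
  minimize  9y1 + 6y2 + 6y3
  subject to:
    y1 + 2y3 >= 6
    y2 + 3y3 >= 2
    y1, y2, y3 >= 0

Solving the primal: x* = (3, 0).
  primal value c^T x* = 18.
Solving the dual: y* = (0, 0, 3).
  dual value b^T y* = 18.
Strong duality: c^T x* = b^T y*. Confirmed.

18


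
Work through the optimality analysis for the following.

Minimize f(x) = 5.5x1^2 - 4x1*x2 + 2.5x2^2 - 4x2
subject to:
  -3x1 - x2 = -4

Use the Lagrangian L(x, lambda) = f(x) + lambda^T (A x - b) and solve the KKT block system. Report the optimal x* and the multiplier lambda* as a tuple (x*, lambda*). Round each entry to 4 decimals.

Form the Lagrangian:
  L(x, lambda) = (1/2) x^T Q x + c^T x + lambda^T (A x - b)
Stationarity (grad_x L = 0): Q x + c + A^T lambda = 0.
Primal feasibility: A x = b.

This gives the KKT block system:
  [ Q   A^T ] [ x     ]   [-c ]
  [ A    0  ] [ lambda ] = [ b ]

Solving the linear system:
  x*      = (0.8, 1.6)
  lambda* = (0.8)
  f(x*)   = -1.6

x* = (0.8, 1.6), lambda* = (0.8)


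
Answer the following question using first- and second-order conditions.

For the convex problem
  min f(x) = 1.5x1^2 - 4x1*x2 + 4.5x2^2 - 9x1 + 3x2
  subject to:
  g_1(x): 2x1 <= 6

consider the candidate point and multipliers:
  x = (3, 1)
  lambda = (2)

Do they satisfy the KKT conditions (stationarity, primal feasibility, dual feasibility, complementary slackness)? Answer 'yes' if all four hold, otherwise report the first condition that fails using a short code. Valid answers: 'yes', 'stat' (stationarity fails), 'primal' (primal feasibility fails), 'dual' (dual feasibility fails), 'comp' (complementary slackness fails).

Gradient of f: grad f(x) = Q x + c = (-4, 0)
Constraint values g_i(x) = a_i^T x - b_i:
  g_1((3, 1)) = 0
Stationarity residual: grad f(x) + sum_i lambda_i a_i = (0, 0)
  -> stationarity OK
Primal feasibility (all g_i <= 0): OK
Dual feasibility (all lambda_i >= 0): OK
Complementary slackness (lambda_i * g_i(x) = 0 for all i): OK

Verdict: yes, KKT holds.

yes


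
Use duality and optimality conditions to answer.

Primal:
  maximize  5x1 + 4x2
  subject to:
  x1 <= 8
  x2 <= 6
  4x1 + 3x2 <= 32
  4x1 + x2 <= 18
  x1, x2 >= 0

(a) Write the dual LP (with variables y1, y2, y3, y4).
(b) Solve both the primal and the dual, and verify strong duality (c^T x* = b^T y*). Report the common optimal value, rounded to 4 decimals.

The standard primal-dual pair for 'max c^T x s.t. A x <= b, x >= 0' is:
  Dual:  min b^T y  s.t.  A^T y >= c,  y >= 0.

So the dual LP is:
  minimize  8y1 + 6y2 + 32y3 + 18y4
  subject to:
    y1 + 4y3 + 4y4 >= 5
    y2 + 3y3 + y4 >= 4
    y1, y2, y3, y4 >= 0

Solving the primal: x* = (3, 6).
  primal value c^T x* = 39.
Solving the dual: y* = (0, 2.75, 0, 1.25).
  dual value b^T y* = 39.
Strong duality: c^T x* = b^T y*. Confirmed.

39


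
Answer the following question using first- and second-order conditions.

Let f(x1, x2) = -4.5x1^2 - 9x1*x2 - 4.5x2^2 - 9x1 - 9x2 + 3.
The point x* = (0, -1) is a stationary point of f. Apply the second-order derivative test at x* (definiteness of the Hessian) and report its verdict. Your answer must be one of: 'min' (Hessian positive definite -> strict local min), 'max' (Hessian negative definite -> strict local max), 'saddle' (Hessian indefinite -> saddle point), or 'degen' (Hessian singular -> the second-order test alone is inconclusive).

Compute the Hessian H = grad^2 f:
  H = [[-9, -9], [-9, -9]]
Verify stationarity: grad f(x*) = H x* + g = (0, 0).
Eigenvalues of H: -18, 0.
H has a zero eigenvalue (singular; negative semidefinite but not definite), so H is neither positive definite, negative definite, nor indefinite. The second-order test alone is inconclusive -> degen.
(Indeed, f is constant along the null direction of H through x*, so x* is not a strict local extremum.)

degen


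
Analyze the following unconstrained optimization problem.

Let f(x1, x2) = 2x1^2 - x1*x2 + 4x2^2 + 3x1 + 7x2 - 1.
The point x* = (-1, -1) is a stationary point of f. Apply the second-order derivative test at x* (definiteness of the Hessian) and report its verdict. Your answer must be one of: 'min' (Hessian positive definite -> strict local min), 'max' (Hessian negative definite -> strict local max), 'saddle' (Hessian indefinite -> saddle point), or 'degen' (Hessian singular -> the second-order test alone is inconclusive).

Compute the Hessian H = grad^2 f:
  H = [[4, -1], [-1, 8]]
Verify stationarity: grad f(x*) = H x* + g = (0, 0).
Eigenvalues of H: 3.7639, 8.2361.
Both eigenvalues > 0, so H is positive definite -> x* is a strict local min.

min


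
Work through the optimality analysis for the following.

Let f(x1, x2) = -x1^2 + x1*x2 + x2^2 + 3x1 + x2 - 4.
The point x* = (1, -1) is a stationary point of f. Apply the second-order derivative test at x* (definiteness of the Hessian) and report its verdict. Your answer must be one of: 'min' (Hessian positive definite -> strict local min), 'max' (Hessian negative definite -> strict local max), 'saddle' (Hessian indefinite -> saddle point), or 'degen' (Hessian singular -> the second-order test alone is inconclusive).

Compute the Hessian H = grad^2 f:
  H = [[-2, 1], [1, 2]]
Verify stationarity: grad f(x*) = H x* + g = (0, 0).
Eigenvalues of H: -2.2361, 2.2361.
Eigenvalues have mixed signs, so H is indefinite -> x* is a saddle point.

saddle


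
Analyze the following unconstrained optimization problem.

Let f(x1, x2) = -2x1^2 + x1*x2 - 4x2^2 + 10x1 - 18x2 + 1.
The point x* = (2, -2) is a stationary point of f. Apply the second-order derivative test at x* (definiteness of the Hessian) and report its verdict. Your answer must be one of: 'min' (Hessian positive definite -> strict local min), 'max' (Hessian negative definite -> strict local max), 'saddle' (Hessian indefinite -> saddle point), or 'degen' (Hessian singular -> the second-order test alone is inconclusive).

Compute the Hessian H = grad^2 f:
  H = [[-4, 1], [1, -8]]
Verify stationarity: grad f(x*) = H x* + g = (0, 0).
Eigenvalues of H: -8.2361, -3.7639.
Both eigenvalues < 0, so H is negative definite -> x* is a strict local max.

max


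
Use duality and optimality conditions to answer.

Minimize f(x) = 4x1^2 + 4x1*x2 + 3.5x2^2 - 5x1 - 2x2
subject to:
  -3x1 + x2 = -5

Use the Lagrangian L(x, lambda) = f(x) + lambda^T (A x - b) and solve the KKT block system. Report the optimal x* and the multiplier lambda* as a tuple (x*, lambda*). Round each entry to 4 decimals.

Form the Lagrangian:
  L(x, lambda) = (1/2) x^T Q x + c^T x + lambda^T (A x - b)
Stationarity (grad_x L = 0): Q x + c + A^T lambda = 0.
Primal feasibility: A x = b.

This gives the KKT block system:
  [ Q   A^T ] [ x     ]   [-c ]
  [ A    0  ] [ lambda ] = [ b ]

Solving the linear system:
  x*      = (1.4316, -0.7053)
  lambda* = (1.2105)
  f(x*)   = 0.1526

x* = (1.4316, -0.7053), lambda* = (1.2105)


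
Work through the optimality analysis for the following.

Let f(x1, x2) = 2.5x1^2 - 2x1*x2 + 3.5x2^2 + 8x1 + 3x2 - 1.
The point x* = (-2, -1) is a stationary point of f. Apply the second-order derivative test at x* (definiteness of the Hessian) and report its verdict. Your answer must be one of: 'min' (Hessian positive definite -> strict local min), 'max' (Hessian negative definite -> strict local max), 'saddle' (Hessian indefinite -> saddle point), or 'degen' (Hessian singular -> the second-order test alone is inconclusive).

Compute the Hessian H = grad^2 f:
  H = [[5, -2], [-2, 7]]
Verify stationarity: grad f(x*) = H x* + g = (0, 0).
Eigenvalues of H: 3.7639, 8.2361.
Both eigenvalues > 0, so H is positive definite -> x* is a strict local min.

min


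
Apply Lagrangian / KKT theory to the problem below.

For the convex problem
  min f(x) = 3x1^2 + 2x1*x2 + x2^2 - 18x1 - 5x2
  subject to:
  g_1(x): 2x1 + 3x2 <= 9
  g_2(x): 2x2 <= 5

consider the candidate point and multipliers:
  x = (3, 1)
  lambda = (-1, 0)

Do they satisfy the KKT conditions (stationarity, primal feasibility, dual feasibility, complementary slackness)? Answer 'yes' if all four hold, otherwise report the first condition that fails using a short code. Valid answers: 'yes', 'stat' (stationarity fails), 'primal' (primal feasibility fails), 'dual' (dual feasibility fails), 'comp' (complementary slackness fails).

Gradient of f: grad f(x) = Q x + c = (2, 3)
Constraint values g_i(x) = a_i^T x - b_i:
  g_1((3, 1)) = 0
  g_2((3, 1)) = -3
Stationarity residual: grad f(x) + sum_i lambda_i a_i = (0, 0)
  -> stationarity OK
Primal feasibility (all g_i <= 0): OK
Dual feasibility (all lambda_i >= 0): FAILS
Complementary slackness (lambda_i * g_i(x) = 0 for all i): OK

Verdict: the first failing condition is dual_feasibility -> dual.

dual


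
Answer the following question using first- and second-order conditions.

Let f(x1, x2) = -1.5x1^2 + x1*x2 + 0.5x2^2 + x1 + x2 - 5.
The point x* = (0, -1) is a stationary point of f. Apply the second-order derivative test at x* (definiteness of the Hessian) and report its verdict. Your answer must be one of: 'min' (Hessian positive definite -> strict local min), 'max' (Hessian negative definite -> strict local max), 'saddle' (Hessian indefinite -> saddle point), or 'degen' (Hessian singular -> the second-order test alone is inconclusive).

Compute the Hessian H = grad^2 f:
  H = [[-3, 1], [1, 1]]
Verify stationarity: grad f(x*) = H x* + g = (0, 0).
Eigenvalues of H: -3.2361, 1.2361.
Eigenvalues have mixed signs, so H is indefinite -> x* is a saddle point.

saddle


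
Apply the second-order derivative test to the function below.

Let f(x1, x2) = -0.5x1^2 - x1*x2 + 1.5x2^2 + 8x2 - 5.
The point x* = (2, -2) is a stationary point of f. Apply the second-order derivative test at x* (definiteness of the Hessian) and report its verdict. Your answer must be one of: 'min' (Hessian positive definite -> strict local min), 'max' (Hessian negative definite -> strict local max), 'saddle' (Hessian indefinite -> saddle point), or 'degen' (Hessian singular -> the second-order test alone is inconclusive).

Compute the Hessian H = grad^2 f:
  H = [[-1, -1], [-1, 3]]
Verify stationarity: grad f(x*) = H x* + g = (0, 0).
Eigenvalues of H: -1.2361, 3.2361.
Eigenvalues have mixed signs, so H is indefinite -> x* is a saddle point.

saddle


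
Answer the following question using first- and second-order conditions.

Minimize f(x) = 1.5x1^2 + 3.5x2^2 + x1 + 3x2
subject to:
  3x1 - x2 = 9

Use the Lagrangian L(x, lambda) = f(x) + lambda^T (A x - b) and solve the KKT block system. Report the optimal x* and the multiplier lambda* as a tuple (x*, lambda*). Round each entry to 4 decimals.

Form the Lagrangian:
  L(x, lambda) = (1/2) x^T Q x + c^T x + lambda^T (A x - b)
Stationarity (grad_x L = 0): Q x + c + A^T lambda = 0.
Primal feasibility: A x = b.

This gives the KKT block system:
  [ Q   A^T ] [ x     ]   [-c ]
  [ A    0  ] [ lambda ] = [ b ]

Solving the linear system:
  x*      = (2.7121, -0.8636)
  lambda* = (-3.0455)
  f(x*)   = 13.7652

x* = (2.7121, -0.8636), lambda* = (-3.0455)


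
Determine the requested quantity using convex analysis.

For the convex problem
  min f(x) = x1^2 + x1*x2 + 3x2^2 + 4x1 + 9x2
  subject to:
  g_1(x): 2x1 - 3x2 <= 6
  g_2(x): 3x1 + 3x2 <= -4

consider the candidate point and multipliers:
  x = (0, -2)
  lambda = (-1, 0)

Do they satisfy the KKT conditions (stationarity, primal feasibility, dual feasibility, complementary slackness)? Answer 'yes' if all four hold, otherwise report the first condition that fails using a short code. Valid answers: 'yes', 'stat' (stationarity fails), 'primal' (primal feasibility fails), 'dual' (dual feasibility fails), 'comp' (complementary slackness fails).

Gradient of f: grad f(x) = Q x + c = (2, -3)
Constraint values g_i(x) = a_i^T x - b_i:
  g_1((0, -2)) = 0
  g_2((0, -2)) = -2
Stationarity residual: grad f(x) + sum_i lambda_i a_i = (0, 0)
  -> stationarity OK
Primal feasibility (all g_i <= 0): OK
Dual feasibility (all lambda_i >= 0): FAILS
Complementary slackness (lambda_i * g_i(x) = 0 for all i): OK

Verdict: the first failing condition is dual_feasibility -> dual.

dual


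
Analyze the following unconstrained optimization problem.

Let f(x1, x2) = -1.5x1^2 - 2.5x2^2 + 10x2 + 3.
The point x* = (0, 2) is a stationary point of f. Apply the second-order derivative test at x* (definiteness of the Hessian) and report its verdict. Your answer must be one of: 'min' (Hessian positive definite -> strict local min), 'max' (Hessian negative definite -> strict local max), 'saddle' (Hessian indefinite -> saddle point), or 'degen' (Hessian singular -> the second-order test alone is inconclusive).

Compute the Hessian H = grad^2 f:
  H = [[-3, 0], [0, -5]]
Verify stationarity: grad f(x*) = H x* + g = (0, 0).
Eigenvalues of H: -5, -3.
Both eigenvalues < 0, so H is negative definite -> x* is a strict local max.

max


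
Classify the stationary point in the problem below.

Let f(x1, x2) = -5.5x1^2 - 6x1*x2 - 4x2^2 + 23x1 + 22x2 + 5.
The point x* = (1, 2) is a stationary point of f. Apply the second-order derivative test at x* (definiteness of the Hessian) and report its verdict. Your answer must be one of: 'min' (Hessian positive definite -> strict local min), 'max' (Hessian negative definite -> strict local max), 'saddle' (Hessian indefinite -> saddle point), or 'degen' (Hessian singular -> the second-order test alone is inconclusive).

Compute the Hessian H = grad^2 f:
  H = [[-11, -6], [-6, -8]]
Verify stationarity: grad f(x*) = H x* + g = (0, 0).
Eigenvalues of H: -15.6847, -3.3153.
Both eigenvalues < 0, so H is negative definite -> x* is a strict local max.

max


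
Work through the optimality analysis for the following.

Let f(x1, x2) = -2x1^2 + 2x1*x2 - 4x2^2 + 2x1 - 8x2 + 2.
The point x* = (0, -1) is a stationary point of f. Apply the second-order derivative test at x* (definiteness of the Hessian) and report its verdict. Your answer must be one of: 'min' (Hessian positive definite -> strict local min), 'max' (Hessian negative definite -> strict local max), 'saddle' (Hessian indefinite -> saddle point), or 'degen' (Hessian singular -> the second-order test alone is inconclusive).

Compute the Hessian H = grad^2 f:
  H = [[-4, 2], [2, -8]]
Verify stationarity: grad f(x*) = H x* + g = (0, 0).
Eigenvalues of H: -8.8284, -3.1716.
Both eigenvalues < 0, so H is negative definite -> x* is a strict local max.

max


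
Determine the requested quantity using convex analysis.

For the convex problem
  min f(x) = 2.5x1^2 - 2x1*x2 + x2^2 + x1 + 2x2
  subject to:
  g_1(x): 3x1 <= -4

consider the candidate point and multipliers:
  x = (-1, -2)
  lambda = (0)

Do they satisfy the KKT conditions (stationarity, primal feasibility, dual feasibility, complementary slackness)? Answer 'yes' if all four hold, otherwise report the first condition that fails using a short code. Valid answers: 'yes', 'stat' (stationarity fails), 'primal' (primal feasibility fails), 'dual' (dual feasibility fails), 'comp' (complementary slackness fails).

Gradient of f: grad f(x) = Q x + c = (0, 0)
Constraint values g_i(x) = a_i^T x - b_i:
  g_1((-1, -2)) = 1
Stationarity residual: grad f(x) + sum_i lambda_i a_i = (0, 0)
  -> stationarity OK
Primal feasibility (all g_i <= 0): FAILS
Dual feasibility (all lambda_i >= 0): OK
Complementary slackness (lambda_i * g_i(x) = 0 for all i): OK

Verdict: the first failing condition is primal_feasibility -> primal.

primal


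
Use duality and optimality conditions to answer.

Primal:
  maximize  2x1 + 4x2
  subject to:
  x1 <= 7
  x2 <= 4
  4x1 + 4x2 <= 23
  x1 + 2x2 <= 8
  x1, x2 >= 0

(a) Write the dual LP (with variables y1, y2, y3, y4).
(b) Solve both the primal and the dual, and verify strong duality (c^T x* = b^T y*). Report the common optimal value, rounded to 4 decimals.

The standard primal-dual pair for 'max c^T x s.t. A x <= b, x >= 0' is:
  Dual:  min b^T y  s.t.  A^T y >= c,  y >= 0.

So the dual LP is:
  minimize  7y1 + 4y2 + 23y3 + 8y4
  subject to:
    y1 + 4y3 + y4 >= 2
    y2 + 4y3 + 2y4 >= 4
    y1, y2, y3, y4 >= 0

Solving the primal: x* = (3.5, 2.25).
  primal value c^T x* = 16.
Solving the dual: y* = (0, 0, 0, 2).
  dual value b^T y* = 16.
Strong duality: c^T x* = b^T y*. Confirmed.

16


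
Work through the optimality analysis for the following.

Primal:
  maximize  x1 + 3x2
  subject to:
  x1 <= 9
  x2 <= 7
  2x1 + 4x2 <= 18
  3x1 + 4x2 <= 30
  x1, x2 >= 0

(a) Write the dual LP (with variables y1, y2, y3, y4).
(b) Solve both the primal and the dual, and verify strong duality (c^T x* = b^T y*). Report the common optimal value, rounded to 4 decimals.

The standard primal-dual pair for 'max c^T x s.t. A x <= b, x >= 0' is:
  Dual:  min b^T y  s.t.  A^T y >= c,  y >= 0.

So the dual LP is:
  minimize  9y1 + 7y2 + 18y3 + 30y4
  subject to:
    y1 + 2y3 + 3y4 >= 1
    y2 + 4y3 + 4y4 >= 3
    y1, y2, y3, y4 >= 0

Solving the primal: x* = (0, 4.5).
  primal value c^T x* = 13.5.
Solving the dual: y* = (0, 0, 0.75, 0).
  dual value b^T y* = 13.5.
Strong duality: c^T x* = b^T y*. Confirmed.

13.5


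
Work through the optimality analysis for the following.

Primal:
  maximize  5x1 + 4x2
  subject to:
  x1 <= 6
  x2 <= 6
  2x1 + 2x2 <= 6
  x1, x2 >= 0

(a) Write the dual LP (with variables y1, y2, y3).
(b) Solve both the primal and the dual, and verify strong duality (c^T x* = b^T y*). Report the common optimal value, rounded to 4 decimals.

The standard primal-dual pair for 'max c^T x s.t. A x <= b, x >= 0' is:
  Dual:  min b^T y  s.t.  A^T y >= c,  y >= 0.

So the dual LP is:
  minimize  6y1 + 6y2 + 6y3
  subject to:
    y1 + 2y3 >= 5
    y2 + 2y3 >= 4
    y1, y2, y3 >= 0

Solving the primal: x* = (3, 0).
  primal value c^T x* = 15.
Solving the dual: y* = (0, 0, 2.5).
  dual value b^T y* = 15.
Strong duality: c^T x* = b^T y*. Confirmed.

15


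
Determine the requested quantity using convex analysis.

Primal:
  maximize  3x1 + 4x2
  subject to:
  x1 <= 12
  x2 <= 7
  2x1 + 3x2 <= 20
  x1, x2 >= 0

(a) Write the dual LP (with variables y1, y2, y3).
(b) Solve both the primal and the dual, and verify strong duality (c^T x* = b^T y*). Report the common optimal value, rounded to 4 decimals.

The standard primal-dual pair for 'max c^T x s.t. A x <= b, x >= 0' is:
  Dual:  min b^T y  s.t.  A^T y >= c,  y >= 0.

So the dual LP is:
  minimize  12y1 + 7y2 + 20y3
  subject to:
    y1 + 2y3 >= 3
    y2 + 3y3 >= 4
    y1, y2, y3 >= 0

Solving the primal: x* = (10, 0).
  primal value c^T x* = 30.
Solving the dual: y* = (0, 0, 1.5).
  dual value b^T y* = 30.
Strong duality: c^T x* = b^T y*. Confirmed.

30


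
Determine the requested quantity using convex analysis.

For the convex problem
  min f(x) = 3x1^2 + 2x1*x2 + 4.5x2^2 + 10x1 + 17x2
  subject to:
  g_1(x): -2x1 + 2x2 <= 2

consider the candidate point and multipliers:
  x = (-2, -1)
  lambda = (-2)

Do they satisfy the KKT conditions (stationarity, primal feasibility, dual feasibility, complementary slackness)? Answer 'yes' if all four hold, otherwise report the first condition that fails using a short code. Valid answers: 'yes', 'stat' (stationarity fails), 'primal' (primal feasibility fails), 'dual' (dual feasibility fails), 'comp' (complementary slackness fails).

Gradient of f: grad f(x) = Q x + c = (-4, 4)
Constraint values g_i(x) = a_i^T x - b_i:
  g_1((-2, -1)) = 0
Stationarity residual: grad f(x) + sum_i lambda_i a_i = (0, 0)
  -> stationarity OK
Primal feasibility (all g_i <= 0): OK
Dual feasibility (all lambda_i >= 0): FAILS
Complementary slackness (lambda_i * g_i(x) = 0 for all i): OK

Verdict: the first failing condition is dual_feasibility -> dual.

dual


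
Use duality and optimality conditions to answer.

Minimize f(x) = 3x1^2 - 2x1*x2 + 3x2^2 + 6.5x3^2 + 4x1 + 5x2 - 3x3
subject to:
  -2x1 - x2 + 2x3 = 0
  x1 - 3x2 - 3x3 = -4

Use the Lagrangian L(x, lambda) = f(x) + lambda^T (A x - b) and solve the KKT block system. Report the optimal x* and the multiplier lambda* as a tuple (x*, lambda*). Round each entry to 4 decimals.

Form the Lagrangian:
  L(x, lambda) = (1/2) x^T Q x + c^T x + lambda^T (A x - b)
Stationarity (grad_x L = 0): Q x + c + A^T lambda = 0.
Primal feasibility: A x = b.

This gives the KKT block system:
  [ Q   A^T ] [ x     ]   [-c ]
  [ A    0  ] [ lambda ] = [ b ]

Solving the linear system:
  x*      = (0.0125, 0.8833, 0.4541)
  lambda* = (2.4571, 2.606)
  f(x*)   = 6.7641

x* = (0.0125, 0.8833, 0.4541), lambda* = (2.4571, 2.606)


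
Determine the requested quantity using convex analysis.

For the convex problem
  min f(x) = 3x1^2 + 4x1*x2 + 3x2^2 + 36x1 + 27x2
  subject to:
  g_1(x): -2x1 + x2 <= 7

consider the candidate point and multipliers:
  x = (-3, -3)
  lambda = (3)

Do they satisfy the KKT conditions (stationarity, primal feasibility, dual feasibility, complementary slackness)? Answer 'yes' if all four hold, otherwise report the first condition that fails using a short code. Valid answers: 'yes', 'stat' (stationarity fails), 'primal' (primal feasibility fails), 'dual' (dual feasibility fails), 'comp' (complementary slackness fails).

Gradient of f: grad f(x) = Q x + c = (6, -3)
Constraint values g_i(x) = a_i^T x - b_i:
  g_1((-3, -3)) = -4
Stationarity residual: grad f(x) + sum_i lambda_i a_i = (0, 0)
  -> stationarity OK
Primal feasibility (all g_i <= 0): OK
Dual feasibility (all lambda_i >= 0): OK
Complementary slackness (lambda_i * g_i(x) = 0 for all i): FAILS

Verdict: the first failing condition is complementary_slackness -> comp.

comp


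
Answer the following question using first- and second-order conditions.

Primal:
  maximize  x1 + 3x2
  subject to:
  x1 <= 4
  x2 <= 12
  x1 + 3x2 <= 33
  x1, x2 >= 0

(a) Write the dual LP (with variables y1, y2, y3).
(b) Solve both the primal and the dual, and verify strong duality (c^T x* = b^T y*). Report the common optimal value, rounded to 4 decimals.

The standard primal-dual pair for 'max c^T x s.t. A x <= b, x >= 0' is:
  Dual:  min b^T y  s.t.  A^T y >= c,  y >= 0.

So the dual LP is:
  minimize  4y1 + 12y2 + 33y3
  subject to:
    y1 + y3 >= 1
    y2 + 3y3 >= 3
    y1, y2, y3 >= 0

Solving the primal: x* = (0, 11).
  primal value c^T x* = 33.
Solving the dual: y* = (0, 0, 1).
  dual value b^T y* = 33.
Strong duality: c^T x* = b^T y*. Confirmed.

33


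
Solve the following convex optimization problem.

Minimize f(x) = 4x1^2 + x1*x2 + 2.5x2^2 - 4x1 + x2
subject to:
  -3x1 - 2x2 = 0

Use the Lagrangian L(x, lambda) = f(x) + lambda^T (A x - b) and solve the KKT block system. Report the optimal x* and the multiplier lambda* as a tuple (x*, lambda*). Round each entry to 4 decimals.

Form the Lagrangian:
  L(x, lambda) = (1/2) x^T Q x + c^T x + lambda^T (A x - b)
Stationarity (grad_x L = 0): Q x + c + A^T lambda = 0.
Primal feasibility: A x = b.

This gives the KKT block system:
  [ Q   A^T ] [ x     ]   [-c ]
  [ A    0  ] [ lambda ] = [ b ]

Solving the linear system:
  x*      = (0.3385, -0.5077)
  lambda* = (-0.6)
  f(x*)   = -0.9308

x* = (0.3385, -0.5077), lambda* = (-0.6)


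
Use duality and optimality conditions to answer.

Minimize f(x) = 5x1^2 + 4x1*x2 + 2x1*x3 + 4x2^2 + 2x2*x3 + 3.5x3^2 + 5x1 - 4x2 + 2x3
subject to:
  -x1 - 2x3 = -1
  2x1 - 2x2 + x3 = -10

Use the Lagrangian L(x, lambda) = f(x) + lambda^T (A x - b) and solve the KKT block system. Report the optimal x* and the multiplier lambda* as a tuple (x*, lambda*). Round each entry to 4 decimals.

Form the Lagrangian:
  L(x, lambda) = (1/2) x^T Q x + c^T x + lambda^T (A x - b)
Stationarity (grad_x L = 0): Q x + c + A^T lambda = 0.
Primal feasibility: A x = b.

This gives the KKT block system:
  [ Q   A^T ] [ x     ]   [-c ]
  [ A    0  ] [ lambda ] = [ b ]

Solving the linear system:
  x*      = (-2.5733, 3.32, 1.7867)
  lambda* = (11.96, 7.92)
  f(x*)   = 34.2933

x* = (-2.5733, 3.32, 1.7867), lambda* = (11.96, 7.92)


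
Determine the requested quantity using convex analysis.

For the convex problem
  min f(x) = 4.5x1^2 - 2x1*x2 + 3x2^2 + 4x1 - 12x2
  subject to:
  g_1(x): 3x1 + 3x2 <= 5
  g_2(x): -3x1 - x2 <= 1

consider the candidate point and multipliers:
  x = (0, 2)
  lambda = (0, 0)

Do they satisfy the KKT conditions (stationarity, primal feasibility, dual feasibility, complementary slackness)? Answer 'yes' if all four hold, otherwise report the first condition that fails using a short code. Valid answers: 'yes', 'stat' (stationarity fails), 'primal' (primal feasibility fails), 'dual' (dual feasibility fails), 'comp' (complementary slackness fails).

Gradient of f: grad f(x) = Q x + c = (0, 0)
Constraint values g_i(x) = a_i^T x - b_i:
  g_1((0, 2)) = 1
  g_2((0, 2)) = -3
Stationarity residual: grad f(x) + sum_i lambda_i a_i = (0, 0)
  -> stationarity OK
Primal feasibility (all g_i <= 0): FAILS
Dual feasibility (all lambda_i >= 0): OK
Complementary slackness (lambda_i * g_i(x) = 0 for all i): OK

Verdict: the first failing condition is primal_feasibility -> primal.

primal


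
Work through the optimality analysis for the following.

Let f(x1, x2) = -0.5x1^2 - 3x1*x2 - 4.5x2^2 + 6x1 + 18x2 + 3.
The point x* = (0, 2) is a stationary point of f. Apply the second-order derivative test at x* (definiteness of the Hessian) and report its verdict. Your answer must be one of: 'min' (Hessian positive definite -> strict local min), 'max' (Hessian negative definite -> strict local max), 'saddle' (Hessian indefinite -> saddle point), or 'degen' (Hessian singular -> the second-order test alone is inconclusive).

Compute the Hessian H = grad^2 f:
  H = [[-1, -3], [-3, -9]]
Verify stationarity: grad f(x*) = H x* + g = (0, 0).
Eigenvalues of H: -10, 0.
H has a zero eigenvalue (singular; negative semidefinite but not definite), so H is neither positive definite, negative definite, nor indefinite. The second-order test alone is inconclusive -> degen.
(Indeed, f is constant along the null direction of H through x*, so x* is not a strict local extremum.)

degen


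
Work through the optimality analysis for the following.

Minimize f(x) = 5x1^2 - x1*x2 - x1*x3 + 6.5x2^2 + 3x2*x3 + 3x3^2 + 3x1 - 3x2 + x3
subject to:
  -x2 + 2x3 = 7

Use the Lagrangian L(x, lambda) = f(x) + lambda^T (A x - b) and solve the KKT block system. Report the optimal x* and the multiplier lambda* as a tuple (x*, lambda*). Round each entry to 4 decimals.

Form the Lagrangian:
  L(x, lambda) = (1/2) x^T Q x + c^T x + lambda^T (A x - b)
Stationarity (grad_x L = 0): Q x + c + A^T lambda = 0.
Primal feasibility: A x = b.

This gives the KKT block system:
  [ Q   A^T ] [ x     ]   [-c ]
  [ A    0  ] [ lambda ] = [ b ]

Solving the linear system:
  x*      = (-0.11, -1.0666, 2.9667)
  lambda* = (-7.8553)
  f(x*)   = 30.4117

x* = (-0.11, -1.0666, 2.9667), lambda* = (-7.8553)


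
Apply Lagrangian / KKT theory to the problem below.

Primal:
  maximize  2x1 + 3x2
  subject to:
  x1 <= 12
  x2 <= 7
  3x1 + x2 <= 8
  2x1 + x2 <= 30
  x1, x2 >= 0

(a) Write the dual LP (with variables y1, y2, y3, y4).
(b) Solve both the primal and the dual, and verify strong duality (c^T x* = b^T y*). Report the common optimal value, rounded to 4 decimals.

The standard primal-dual pair for 'max c^T x s.t. A x <= b, x >= 0' is:
  Dual:  min b^T y  s.t.  A^T y >= c,  y >= 0.

So the dual LP is:
  minimize  12y1 + 7y2 + 8y3 + 30y4
  subject to:
    y1 + 3y3 + 2y4 >= 2
    y2 + y3 + y4 >= 3
    y1, y2, y3, y4 >= 0

Solving the primal: x* = (0.3333, 7).
  primal value c^T x* = 21.6667.
Solving the dual: y* = (0, 2.3333, 0.6667, 0).
  dual value b^T y* = 21.6667.
Strong duality: c^T x* = b^T y*. Confirmed.

21.6667


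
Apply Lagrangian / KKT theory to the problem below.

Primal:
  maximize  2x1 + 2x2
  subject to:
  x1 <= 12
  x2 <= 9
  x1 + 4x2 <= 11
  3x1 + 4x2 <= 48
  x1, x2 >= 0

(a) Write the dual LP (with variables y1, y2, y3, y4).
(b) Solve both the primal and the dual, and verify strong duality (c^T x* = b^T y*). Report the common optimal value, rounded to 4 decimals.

The standard primal-dual pair for 'max c^T x s.t. A x <= b, x >= 0' is:
  Dual:  min b^T y  s.t.  A^T y >= c,  y >= 0.

So the dual LP is:
  minimize  12y1 + 9y2 + 11y3 + 48y4
  subject to:
    y1 + y3 + 3y4 >= 2
    y2 + 4y3 + 4y4 >= 2
    y1, y2, y3, y4 >= 0

Solving the primal: x* = (11, 0).
  primal value c^T x* = 22.
Solving the dual: y* = (0, 0, 2, 0).
  dual value b^T y* = 22.
Strong duality: c^T x* = b^T y*. Confirmed.

22


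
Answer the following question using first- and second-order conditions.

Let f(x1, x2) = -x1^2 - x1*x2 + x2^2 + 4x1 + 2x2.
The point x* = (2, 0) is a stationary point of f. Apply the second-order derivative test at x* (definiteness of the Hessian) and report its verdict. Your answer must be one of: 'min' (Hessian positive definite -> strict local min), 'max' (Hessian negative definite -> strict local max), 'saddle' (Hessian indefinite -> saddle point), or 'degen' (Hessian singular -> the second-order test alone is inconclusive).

Compute the Hessian H = grad^2 f:
  H = [[-2, -1], [-1, 2]]
Verify stationarity: grad f(x*) = H x* + g = (0, 0).
Eigenvalues of H: -2.2361, 2.2361.
Eigenvalues have mixed signs, so H is indefinite -> x* is a saddle point.

saddle


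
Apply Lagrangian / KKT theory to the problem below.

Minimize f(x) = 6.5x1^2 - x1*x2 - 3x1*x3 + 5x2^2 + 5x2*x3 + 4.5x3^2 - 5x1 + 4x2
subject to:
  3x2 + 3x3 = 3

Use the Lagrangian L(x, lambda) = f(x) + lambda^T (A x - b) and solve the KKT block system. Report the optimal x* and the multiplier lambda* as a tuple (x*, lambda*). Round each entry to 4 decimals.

Form the Lagrangian:
  L(x, lambda) = (1/2) x^T Q x + c^T x + lambda^T (A x - b)
Stationarity (grad_x L = 0): Q x + c + A^T lambda = 0.
Primal feasibility: A x = b.

This gives the KKT block system:
  [ Q   A^T ] [ x     ]   [-c ]
  [ A    0  ] [ lambda ] = [ b ]

Solving the linear system:
  x*      = (0.6372, -0.1416, 1.1416)
  lambda* = (-2.5516)
  f(x*)   = 1.9513

x* = (0.6372, -0.1416, 1.1416), lambda* = (-2.5516)


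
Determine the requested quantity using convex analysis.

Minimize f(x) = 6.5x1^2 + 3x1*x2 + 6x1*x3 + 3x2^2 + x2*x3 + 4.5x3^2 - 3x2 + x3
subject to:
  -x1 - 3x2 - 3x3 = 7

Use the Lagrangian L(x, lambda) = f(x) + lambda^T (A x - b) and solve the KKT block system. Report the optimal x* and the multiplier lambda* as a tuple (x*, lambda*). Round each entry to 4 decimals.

Form the Lagrangian:
  L(x, lambda) = (1/2) x^T Q x + c^T x + lambda^T (A x - b)
Stationarity (grad_x L = 0): Q x + c + A^T lambda = 0.
Primal feasibility: A x = b.

This gives the KKT block system:
  [ Q   A^T ] [ x     ]   [-c ]
  [ A    0  ] [ lambda ] = [ b ]

Solving the linear system:
  x*      = (0.6963, -1.1104, -1.4551)
  lambda* = (-3.0094)
  f(x*)   = 11.4709

x* = (0.6963, -1.1104, -1.4551), lambda* = (-3.0094)


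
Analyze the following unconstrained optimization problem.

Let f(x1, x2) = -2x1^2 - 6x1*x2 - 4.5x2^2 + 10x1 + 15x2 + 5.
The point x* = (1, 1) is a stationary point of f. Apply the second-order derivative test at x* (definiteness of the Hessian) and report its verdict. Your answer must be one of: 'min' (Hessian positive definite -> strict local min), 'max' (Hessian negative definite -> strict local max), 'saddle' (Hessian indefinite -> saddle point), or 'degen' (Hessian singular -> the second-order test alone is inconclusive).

Compute the Hessian H = grad^2 f:
  H = [[-4, -6], [-6, -9]]
Verify stationarity: grad f(x*) = H x* + g = (0, 0).
Eigenvalues of H: -13, 0.
H has a zero eigenvalue (singular; negative semidefinite but not definite), so H is neither positive definite, negative definite, nor indefinite. The second-order test alone is inconclusive -> degen.
(Indeed, f is constant along the null direction of H through x*, so x* is not a strict local extremum.)

degen


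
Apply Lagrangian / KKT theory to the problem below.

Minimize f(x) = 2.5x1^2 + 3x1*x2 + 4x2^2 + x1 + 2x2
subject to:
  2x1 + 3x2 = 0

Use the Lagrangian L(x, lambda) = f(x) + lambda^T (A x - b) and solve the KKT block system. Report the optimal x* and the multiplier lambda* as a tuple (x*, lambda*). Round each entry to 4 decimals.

Form the Lagrangian:
  L(x, lambda) = (1/2) x^T Q x + c^T x + lambda^T (A x - b)
Stationarity (grad_x L = 0): Q x + c + A^T lambda = 0.
Primal feasibility: A x = b.

This gives the KKT block system:
  [ Q   A^T ] [ x     ]   [-c ]
  [ A    0  ] [ lambda ] = [ b ]

Solving the linear system:
  x*      = (0.0732, -0.0488)
  lambda* = (-0.6098)
  f(x*)   = -0.0122

x* = (0.0732, -0.0488), lambda* = (-0.6098)


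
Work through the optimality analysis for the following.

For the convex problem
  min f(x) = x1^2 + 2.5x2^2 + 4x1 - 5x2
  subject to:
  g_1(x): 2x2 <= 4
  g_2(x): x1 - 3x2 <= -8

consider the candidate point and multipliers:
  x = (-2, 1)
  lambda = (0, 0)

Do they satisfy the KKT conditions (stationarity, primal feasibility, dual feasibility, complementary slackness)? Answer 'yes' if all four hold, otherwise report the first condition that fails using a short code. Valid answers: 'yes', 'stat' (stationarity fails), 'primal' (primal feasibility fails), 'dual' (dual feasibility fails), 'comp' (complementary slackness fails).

Gradient of f: grad f(x) = Q x + c = (0, 0)
Constraint values g_i(x) = a_i^T x - b_i:
  g_1((-2, 1)) = -2
  g_2((-2, 1)) = 3
Stationarity residual: grad f(x) + sum_i lambda_i a_i = (0, 0)
  -> stationarity OK
Primal feasibility (all g_i <= 0): FAILS
Dual feasibility (all lambda_i >= 0): OK
Complementary slackness (lambda_i * g_i(x) = 0 for all i): OK

Verdict: the first failing condition is primal_feasibility -> primal.

primal


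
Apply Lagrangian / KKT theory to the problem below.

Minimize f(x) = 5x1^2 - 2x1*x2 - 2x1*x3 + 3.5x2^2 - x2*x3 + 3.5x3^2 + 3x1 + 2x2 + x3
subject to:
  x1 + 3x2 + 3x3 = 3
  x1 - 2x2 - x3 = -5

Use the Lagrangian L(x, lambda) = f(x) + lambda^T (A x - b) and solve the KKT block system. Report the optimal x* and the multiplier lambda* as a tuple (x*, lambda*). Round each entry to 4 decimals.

Form the Lagrangian:
  L(x, lambda) = (1/2) x^T Q x + c^T x + lambda^T (A x - b)
Stationarity (grad_x L = 0): Q x + c + A^T lambda = 0.
Primal feasibility: A x = b.

This gives the KKT block system:
  [ Q   A^T ] [ x     ]   [-c ]
  [ A    0  ] [ lambda ] = [ b ]

Solving the linear system:
  x*      = (-1.7832, 1.6224, -0.028)
  lambda* = (3.8182, 14.2028)
  f(x*)   = 28.7133

x* = (-1.7832, 1.6224, -0.028), lambda* = (3.8182, 14.2028)


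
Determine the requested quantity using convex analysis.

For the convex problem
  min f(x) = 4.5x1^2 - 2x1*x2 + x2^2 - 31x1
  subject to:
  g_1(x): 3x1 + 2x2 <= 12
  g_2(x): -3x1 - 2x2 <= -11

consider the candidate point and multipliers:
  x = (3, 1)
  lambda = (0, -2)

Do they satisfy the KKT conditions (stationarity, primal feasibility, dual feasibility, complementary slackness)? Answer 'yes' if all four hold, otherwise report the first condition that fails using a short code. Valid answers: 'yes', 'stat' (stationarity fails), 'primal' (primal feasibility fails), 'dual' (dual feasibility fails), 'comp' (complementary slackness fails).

Gradient of f: grad f(x) = Q x + c = (-6, -4)
Constraint values g_i(x) = a_i^T x - b_i:
  g_1((3, 1)) = -1
  g_2((3, 1)) = 0
Stationarity residual: grad f(x) + sum_i lambda_i a_i = (0, 0)
  -> stationarity OK
Primal feasibility (all g_i <= 0): OK
Dual feasibility (all lambda_i >= 0): FAILS
Complementary slackness (lambda_i * g_i(x) = 0 for all i): OK

Verdict: the first failing condition is dual_feasibility -> dual.

dual


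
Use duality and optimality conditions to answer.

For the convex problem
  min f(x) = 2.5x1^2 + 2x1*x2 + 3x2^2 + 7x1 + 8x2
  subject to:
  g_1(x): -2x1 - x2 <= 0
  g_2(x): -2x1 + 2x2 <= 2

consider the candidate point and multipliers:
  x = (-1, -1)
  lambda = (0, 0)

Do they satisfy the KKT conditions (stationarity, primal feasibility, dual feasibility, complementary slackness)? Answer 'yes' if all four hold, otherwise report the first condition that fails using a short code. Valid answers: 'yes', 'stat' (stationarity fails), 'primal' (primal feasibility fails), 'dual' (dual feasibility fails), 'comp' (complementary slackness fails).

Gradient of f: grad f(x) = Q x + c = (0, 0)
Constraint values g_i(x) = a_i^T x - b_i:
  g_1((-1, -1)) = 3
  g_2((-1, -1)) = -2
Stationarity residual: grad f(x) + sum_i lambda_i a_i = (0, 0)
  -> stationarity OK
Primal feasibility (all g_i <= 0): FAILS
Dual feasibility (all lambda_i >= 0): OK
Complementary slackness (lambda_i * g_i(x) = 0 for all i): OK

Verdict: the first failing condition is primal_feasibility -> primal.

primal


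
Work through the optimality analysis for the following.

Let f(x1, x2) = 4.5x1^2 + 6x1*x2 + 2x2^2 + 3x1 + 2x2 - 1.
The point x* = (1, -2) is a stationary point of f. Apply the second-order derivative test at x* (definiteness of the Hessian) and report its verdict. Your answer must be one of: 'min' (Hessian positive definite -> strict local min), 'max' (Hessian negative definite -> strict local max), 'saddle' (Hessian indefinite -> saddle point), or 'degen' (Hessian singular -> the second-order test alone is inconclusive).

Compute the Hessian H = grad^2 f:
  H = [[9, 6], [6, 4]]
Verify stationarity: grad f(x*) = H x* + g = (0, 0).
Eigenvalues of H: 0, 13.
H has a zero eigenvalue (singular; positive semidefinite but not definite), so H is neither positive definite, negative definite, nor indefinite. The second-order test alone is inconclusive -> degen.
(Indeed, f is constant along the null direction of H through x*, so x* is not a strict local extremum.)

degen
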